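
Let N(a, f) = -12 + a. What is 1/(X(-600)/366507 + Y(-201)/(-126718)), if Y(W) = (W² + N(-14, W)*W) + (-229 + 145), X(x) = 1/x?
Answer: -819582953400/294561679627 ≈ -2.7824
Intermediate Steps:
Y(W) = -84 + W² - 26*W (Y(W) = (W² + (-12 - 14)*W) + (-229 + 145) = (W² - 26*W) - 84 = -84 + W² - 26*W)
1/(X(-600)/366507 + Y(-201)/(-126718)) = 1/(1/(-600*366507) + (-84 + (-201)² - 26*(-201))/(-126718)) = 1/(-1/600*1/366507 + (-84 + 40401 + 5226)*(-1/126718)) = 1/(-1/219904200 + 45543*(-1/126718)) = 1/(-1/219904200 - 2679/7454) = 1/(-294561679627/819582953400) = -819582953400/294561679627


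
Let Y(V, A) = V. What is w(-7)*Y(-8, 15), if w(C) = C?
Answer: 56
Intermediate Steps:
w(-7)*Y(-8, 15) = -7*(-8) = 56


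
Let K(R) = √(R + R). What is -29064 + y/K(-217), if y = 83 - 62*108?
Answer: -29064 + 6613*I*√434/434 ≈ -29064.0 + 317.43*I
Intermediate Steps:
K(R) = √2*√R (K(R) = √(2*R) = √2*√R)
y = -6613 (y = 83 - 6696 = -6613)
-29064 + y/K(-217) = -29064 - 6613*(-I*√434/434) = -29064 - (-6613)*I*√434/434 = -29064 + 6613*I*√434/434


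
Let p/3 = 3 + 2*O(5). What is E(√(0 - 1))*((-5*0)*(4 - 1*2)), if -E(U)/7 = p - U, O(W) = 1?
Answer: 0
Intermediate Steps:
p = 15 (p = 3*(3 + 2*1) = 3*(3 + 2) = 3*5 = 15)
E(U) = -105 + 7*U (E(U) = -7*(15 - U) = -105 + 7*U)
E(√(0 - 1))*((-5*0)*(4 - 1*2)) = (-105 + 7*√(0 - 1))*((-5*0)*(4 - 1*2)) = (-105 + 7*√(-1))*(0*(4 - 2)) = (-105 + 7*I)*(0*2) = (-105 + 7*I)*0 = 0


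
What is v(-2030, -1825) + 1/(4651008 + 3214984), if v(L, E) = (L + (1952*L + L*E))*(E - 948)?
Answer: 5667732928829441/7865992 ≈ 7.2054e+8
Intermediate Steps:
v(L, E) = (-948 + E)*(1953*L + E*L) (v(L, E) = (L + (1952*L + E*L))*(-948 + E) = (1953*L + E*L)*(-948 + E) = (-948 + E)*(1953*L + E*L))
v(-2030, -1825) + 1/(4651008 + 3214984) = -2030*(-1851444 + (-1825)**2 + 1005*(-1825)) + 1/(4651008 + 3214984) = -2030*(-1851444 + 3330625 - 1834125) + 1/7865992 = -2030*(-354944) + 1/7865992 = 720536320 + 1/7865992 = 5667732928829441/7865992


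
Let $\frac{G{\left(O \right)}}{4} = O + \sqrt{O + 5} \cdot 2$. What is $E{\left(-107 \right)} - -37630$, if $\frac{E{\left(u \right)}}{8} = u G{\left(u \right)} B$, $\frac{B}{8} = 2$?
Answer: $5899518 - 109568 i \sqrt{102} \approx 5.8995 \cdot 10^{6} - 1.1066 \cdot 10^{6} i$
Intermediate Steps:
$B = 16$ ($B = 8 \cdot 2 = 16$)
$G{\left(O \right)} = 4 O + 8 \sqrt{5 + O}$ ($G{\left(O \right)} = 4 \left(O + \sqrt{O + 5} \cdot 2\right) = 4 \left(O + \sqrt{5 + O} 2\right) = 4 \left(O + 2 \sqrt{5 + O}\right) = 4 O + 8 \sqrt{5 + O}$)
$E{\left(u \right)} = 128 u \left(4 u + 8 \sqrt{5 + u}\right)$ ($E{\left(u \right)} = 8 u \left(4 u + 8 \sqrt{5 + u}\right) 16 = 8 \cdot 16 u \left(4 u + 8 \sqrt{5 + u}\right) = 128 u \left(4 u + 8 \sqrt{5 + u}\right)$)
$E{\left(-107 \right)} - -37630 = 512 \left(-107\right) \left(-107 + 2 \sqrt{5 - 107}\right) - -37630 = 512 \left(-107\right) \left(-107 + 2 \sqrt{-102}\right) + 37630 = 512 \left(-107\right) \left(-107 + 2 i \sqrt{102}\right) + 37630 = \left(5861888 - 109568 i \sqrt{102}\right) + 37630 = 5899518 - 109568 i \sqrt{102}$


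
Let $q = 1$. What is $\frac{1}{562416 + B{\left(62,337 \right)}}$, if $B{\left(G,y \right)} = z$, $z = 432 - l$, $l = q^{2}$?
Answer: $\frac{1}{562847} \approx 1.7767 \cdot 10^{-6}$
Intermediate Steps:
$l = 1$ ($l = 1^{2} = 1$)
$z = 431$ ($z = 432 - 1 = 431$)
$B{\left(G,y \right)} = 431$
$\frac{1}{562416 + B{\left(62,337 \right)}} = \frac{1}{562416 + 431} = \frac{1}{562847}$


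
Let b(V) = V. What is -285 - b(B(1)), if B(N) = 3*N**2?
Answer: -288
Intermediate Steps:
-285 - b(B(1)) = -285 - 3*1**2 = -285 - 3 = -288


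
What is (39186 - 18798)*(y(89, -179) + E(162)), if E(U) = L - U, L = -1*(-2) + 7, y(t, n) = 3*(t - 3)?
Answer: 2140740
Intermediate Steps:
y(t, n) = -9 + 3*t (y(t, n) = 3*(-3 + t) = -9 + 3*t)
L = 9 (L = 2 + 7 = 9)
E(U) = 9 - U
(39186 - 18798)*(y(89, -179) + E(162)) = (39186 - 18798)*((-9 + 3*89) + (9 - 1*162)) = 20388*((-9 + 267) + (9 - 162)) = 20388*(258 - 153) = 20388*105 = 2140740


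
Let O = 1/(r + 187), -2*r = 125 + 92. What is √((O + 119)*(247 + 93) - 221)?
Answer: √991957871/157 ≈ 200.61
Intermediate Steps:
r = -217/2 (r = -(125 + 92)/2 = -½*217 = -217/2 ≈ -108.50)
O = 2/157 (O = 1/(-217/2 + 187) = 1/(157/2) = 2/157 ≈ 0.012739)
√((O + 119)*(247 + 93) - 221) = √((2/157 + 119)*(247 + 93) - 221) = √((18685/157)*340 - 221) = √(6352900/157 - 221) = √(6318203/157) = √991957871/157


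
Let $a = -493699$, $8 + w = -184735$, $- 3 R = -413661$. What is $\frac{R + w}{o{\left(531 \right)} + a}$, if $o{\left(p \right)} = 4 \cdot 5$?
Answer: $\frac{46856}{493679} \approx 0.094912$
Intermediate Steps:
$R = 137887$ ($R = \left(- \frac{1}{3}\right) \left(-413661\right) = 137887$)
$w = -184743$ ($w = -8 - 184735 = -184743$)
$o{\left(p \right)} = 20$
$\frac{R + w}{o{\left(531 \right)} + a} = \frac{137887 - 184743}{20 - 493699} = - \frac{46856}{-493679} = \left(-46856\right) \left(- \frac{1}{493679}\right) = \frac{46856}{493679}$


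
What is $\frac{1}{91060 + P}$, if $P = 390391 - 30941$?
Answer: $\frac{1}{450510} \approx 2.2197 \cdot 10^{-6}$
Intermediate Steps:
$P = 359450$ ($P = 390391 - 30941 = 359450$)
$\frac{1}{91060 + P} = \frac{1}{91060 + 359450} = \frac{1}{450510}$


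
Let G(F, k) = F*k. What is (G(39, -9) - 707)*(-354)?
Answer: 374532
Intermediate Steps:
(G(39, -9) - 707)*(-354) = (39*(-9) - 707)*(-354) = (-351 - 707)*(-354) = -1058*(-354) = 374532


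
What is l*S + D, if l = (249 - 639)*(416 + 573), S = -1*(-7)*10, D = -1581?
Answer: -27001281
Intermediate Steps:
S = 70 (S = 7*10 = 70)
l = -385710 (l = -390*989 = -385710)
l*S + D = -385710*70 - 1581 = -26999700 - 1581 = -27001281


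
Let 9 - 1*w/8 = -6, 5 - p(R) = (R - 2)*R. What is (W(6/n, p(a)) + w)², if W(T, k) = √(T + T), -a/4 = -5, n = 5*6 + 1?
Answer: 446412/31 + 480*√93/31 ≈ 14550.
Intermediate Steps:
n = 31 (n = 30 + 1 = 31)
a = 20 (a = -4*(-5) = 20)
p(R) = 5 - R*(-2 + R) (p(R) = 5 - (R - 2)*R = 5 - (-2 + R)*R = 5 - R*(-2 + R))
w = 120 (w = 72 - 8*(-6) = 72 + 48 = 120)
W(T, k) = √2*√T (W(T, k) = √(2*T) = √2*√T)
(W(6/n, p(a)) + w)² = (√2*√(6/31) + 120)² = (√2*(√186/31) + 120)² = (2*√93/31 + 120)² = (120 + 2*√93/31)²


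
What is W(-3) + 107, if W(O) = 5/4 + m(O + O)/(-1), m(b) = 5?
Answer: 413/4 ≈ 103.25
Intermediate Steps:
W(O) = -15/4 (W(O) = 5/4 + 5/(-1) = 5*(¼) + 5*(-1) = 5/4 - 5 = -15/4)
W(-3) + 107 = -15/4 + 107 = 413/4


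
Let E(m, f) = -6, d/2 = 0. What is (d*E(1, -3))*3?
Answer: 0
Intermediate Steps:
d = 0 (d = 2*0 = 0)
(d*E(1, -3))*3 = (0*(-6))*3 = 0*3 = 0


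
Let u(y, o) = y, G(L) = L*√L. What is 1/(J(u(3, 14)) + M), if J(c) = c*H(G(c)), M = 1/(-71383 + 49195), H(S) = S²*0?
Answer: -22188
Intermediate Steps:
G(L) = L^(3/2)
H(S) = 0
M = -1/22188 (M = 1/(-22188) = -1/22188 ≈ -4.5069e-5)
J(c) = 0 (J(c) = c*0 = 0)
1/(J(u(3, 14)) + M) = 1/(0 - 1/22188) = 1/(-1/22188) = -22188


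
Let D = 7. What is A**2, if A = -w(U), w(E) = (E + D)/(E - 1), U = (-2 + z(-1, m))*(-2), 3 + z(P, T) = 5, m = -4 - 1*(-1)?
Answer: 49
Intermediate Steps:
m = -3 (m = -4 + 1 = -3)
z(P, T) = 2 (z(P, T) = -3 + 5 = 2)
U = 0 (U = (-2 + 2)*(-2) = 0*(-2) = 0)
w(E) = (7 + E)/(-1 + E) (w(E) = (E + 7)/(E - 1) = (7 + E)/(-1 + E))
A = 7 (A = -(7 + 0)/(-1 + 0) = -7/(-1) = -(-1)*7 = -1*(-7) = 7)
A**2 = 7**2 = 49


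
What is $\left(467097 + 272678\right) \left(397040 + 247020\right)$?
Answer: $476459486500$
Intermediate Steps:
$\left(467097 + 272678\right) \left(397040 + 247020\right) = 739775 \cdot 644060 = 476459486500$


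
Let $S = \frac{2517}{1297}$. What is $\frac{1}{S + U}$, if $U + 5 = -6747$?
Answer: $- \frac{1297}{8754827} \approx -0.00014815$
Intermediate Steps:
$U = -6752$ ($U = -5 - 6747 = -6752$)
$S = \frac{2517}{1297}$ ($S = 2517 \cdot \frac{1}{1297} = \frac{2517}{1297} \approx 1.9406$)
$\frac{1}{S + U} = \frac{1}{\frac{2517}{1297} - 6752} = \frac{1}{- \frac{8754827}{1297}} = - \frac{1297}{8754827}$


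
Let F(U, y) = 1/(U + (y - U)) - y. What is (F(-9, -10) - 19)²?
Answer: 8281/100 ≈ 82.810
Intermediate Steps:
F(U, y) = 1/y - y
(F(-9, -10) - 19)² = ((1/(-10) - 1*(-10)) - 19)² = ((-⅒ + 10) - 19)² = (99/10 - 19)² = (-91/10)² = 8281/100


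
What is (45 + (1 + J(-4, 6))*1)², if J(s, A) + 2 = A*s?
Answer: 400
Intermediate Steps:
J(s, A) = -2 + A*s
(45 + (1 + J(-4, 6))*1)² = (45 + (1 + (-2 + 6*(-4)))*1)² = (45 + (1 + (-2 - 24))*1)² = (45 + (1 - 26)*1)² = (45 - 25*1)² = (45 - 25)² = 20² = 400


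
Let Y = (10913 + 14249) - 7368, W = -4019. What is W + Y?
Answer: 13775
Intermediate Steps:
Y = 17794 (Y = 25162 - 7368 = 17794)
W + Y = -4019 + 17794 = 13775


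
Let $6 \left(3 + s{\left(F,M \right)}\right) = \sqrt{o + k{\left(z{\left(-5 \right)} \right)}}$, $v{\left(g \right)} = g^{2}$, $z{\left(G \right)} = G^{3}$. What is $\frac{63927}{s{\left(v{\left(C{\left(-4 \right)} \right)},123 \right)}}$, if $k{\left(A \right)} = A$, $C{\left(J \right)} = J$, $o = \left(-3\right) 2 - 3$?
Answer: $- \frac{3452058}{229} - \frac{191781 i \sqrt{134}}{229} \approx -15074.0 - 9694.4 i$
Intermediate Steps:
$o = -9$ ($o = -6 - 3 = -9$)
$s{\left(F,M \right)} = -3 + \frac{i \sqrt{134}}{6}$ ($s{\left(F,M \right)} = -3 + \frac{\sqrt{-9 + \left(-5\right)^{3}}}{6} = -3 + \frac{\sqrt{-9 - 125}}{6} = -3 + \frac{\sqrt{-134}}{6} = -3 + \frac{i \sqrt{134}}{6}$)
$\frac{63927}{s{\left(v{\left(C{\left(-4 \right)} \right)},123 \right)}} = \frac{63927}{-3 + \frac{i \sqrt{134}}{6}}$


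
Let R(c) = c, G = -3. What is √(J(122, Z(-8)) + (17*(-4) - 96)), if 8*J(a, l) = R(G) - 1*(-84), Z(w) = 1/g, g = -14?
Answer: I*√2462/4 ≈ 12.405*I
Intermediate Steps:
Z(w) = -1/14 (Z(w) = 1/(-14) = -1/14)
J(a, l) = 81/8 (J(a, l) = (-3 - 1*(-84))/8 = (-3 + 84)/8 = (⅛)*81 = 81/8)
√(J(122, Z(-8)) + (17*(-4) - 96)) = √(81/8 + (17*(-4) - 96)) = √(81/8 + (-68 - 96)) = √(81/8 - 164) = √(-1231/8) = I*√2462/4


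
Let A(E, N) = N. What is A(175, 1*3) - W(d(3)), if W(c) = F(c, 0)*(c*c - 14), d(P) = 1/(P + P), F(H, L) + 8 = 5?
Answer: -467/12 ≈ -38.917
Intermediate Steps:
F(H, L) = -3 (F(H, L) = -8 + 5 = -3)
d(P) = 1/(2*P)
W(c) = 42 - 3*c² (W(c) = -3*(c*c - 14) = -3*(c² - 14) = -3*(-14 + c²) = 42 - 3*c²)
A(175, 1*3) - W(d(3)) = 1*3 - (42 - 3*((½)/3)²) = 3 - (42 - 3*((½)*(⅓))²) = 3 - (42 - 3*(⅙)²) = 3 - (42 - 3*1/36) = 3 - (42 - 1/12) = 3 - 1*503/12 = 3 - 503/12 = -467/12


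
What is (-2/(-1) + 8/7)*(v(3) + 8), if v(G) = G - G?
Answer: 176/7 ≈ 25.143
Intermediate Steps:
v(G) = 0
(-2/(-1) + 8/7)*(v(3) + 8) = (-2/(-1) + 8/7)*(0 + 8) = (-2*(-1) + 8*(⅐))*8 = (2 + 8/7)*8 = (22/7)*8 = 176/7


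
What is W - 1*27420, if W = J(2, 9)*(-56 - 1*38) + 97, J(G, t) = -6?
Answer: -26759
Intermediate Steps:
W = 661 (W = -6*(-56 - 1*38) + 97 = -6*(-56 - 38) + 97 = -6*(-94) + 97 = 564 + 97 = 661)
W - 1*27420 = 661 - 1*27420 = 661 - 27420 = -26759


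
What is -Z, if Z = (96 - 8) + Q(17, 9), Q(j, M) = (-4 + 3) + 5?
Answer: -92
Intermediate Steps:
Q(j, M) = 4 (Q(j, M) = -1 + 5 = 4)
Z = 92 (Z = (96 - 8) + 4 = 88 + 4 = 92)
-Z = -1*92 = -92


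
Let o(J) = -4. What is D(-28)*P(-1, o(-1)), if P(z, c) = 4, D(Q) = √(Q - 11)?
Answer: 4*I*√39 ≈ 24.98*I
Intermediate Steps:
D(Q) = √(-11 + Q)
D(-28)*P(-1, o(-1)) = √(-11 - 28)*4 = √(-39)*4 = (I*√39)*4 = 4*I*√39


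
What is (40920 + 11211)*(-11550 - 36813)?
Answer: -2521211553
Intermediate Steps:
(40920 + 11211)*(-11550 - 36813) = 52131*(-48363) = -2521211553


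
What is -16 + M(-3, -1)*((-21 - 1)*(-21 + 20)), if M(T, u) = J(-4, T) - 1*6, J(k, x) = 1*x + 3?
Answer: -148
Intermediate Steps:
J(k, x) = 3 + x (J(k, x) = x + 3 = 3 + x)
M(T, u) = -3 + T (M(T, u) = (3 + T) - 1*6 = (3 + T) - 6 = -3 + T)
-16 + M(-3, -1)*((-21 - 1)*(-21 + 20)) = -16 + (-3 - 3)*((-21 - 1)*(-21 + 20)) = -16 - (-132)*(-1) = -16 - 6*22 = -16 - 132 = -148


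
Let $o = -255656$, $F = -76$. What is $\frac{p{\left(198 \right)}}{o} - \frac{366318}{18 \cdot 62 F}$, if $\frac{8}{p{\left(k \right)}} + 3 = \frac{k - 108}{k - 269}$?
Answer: $\frac{197058477373}{45626159352} \approx 4.319$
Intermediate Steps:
$p{\left(k \right)} = \frac{8}{-3 + \frac{-108 + k}{-269 + k}}$ ($p{\left(k \right)} = \frac{8}{-3 + \frac{k - 108}{k - 269}} = \frac{8}{-3 + \frac{-108 + k}{-269 + k}}$)
$\frac{p{\left(198 \right)}}{o} - \frac{366318}{18 \cdot 62 F} = \frac{8 \frac{1}{-699 + 2 \cdot 198} \left(269 - 198\right)}{-255656} - \frac{366318}{18 \cdot 62 \left(-76\right)} = \frac{8 \left(269 - 198\right)}{-699 + 396} \left(- \frac{1}{255656}\right) - \frac{366318}{1116 \left(-76\right)} = 8 \frac{1}{-303} \cdot 71 \left(- \frac{1}{255656}\right) - \frac{366318}{-84816} = 8 \left(- \frac{1}{303}\right) 71 \left(- \frac{1}{255656}\right) - - \frac{20351}{4712} = \left(- \frac{568}{303}\right) \left(- \frac{1}{255656}\right) + \frac{20351}{4712} = \frac{71}{9682971} + \frac{20351}{4712} = \frac{197058477373}{45626159352}$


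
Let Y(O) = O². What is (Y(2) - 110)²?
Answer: 11236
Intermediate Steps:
(Y(2) - 110)² = (2² - 110)² = (4 - 110)² = (-106)² = 11236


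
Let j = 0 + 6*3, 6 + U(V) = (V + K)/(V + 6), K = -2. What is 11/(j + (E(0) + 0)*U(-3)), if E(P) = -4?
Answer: 33/146 ≈ 0.22603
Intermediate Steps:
U(V) = -6 + (-2 + V)/(6 + V) (U(V) = -6 + (V - 2)/(V + 6) = -6 + (-2 + V)/(6 + V))
j = 18 (j = 0 + 18 = 18)
11/(j + (E(0) + 0)*U(-3)) = 11/(18 + (-4 + 0)*((-38 - 5*(-3))/(6 - 3))) = 11/(18 - 4*(-38 + 15)/3) = 11/(18 - 4*(-23)/3) = 11/(18 - 4*(-23/3)) = 11/(18 + 92/3) = 11/(146/3) = (3/146)*11 = 33/146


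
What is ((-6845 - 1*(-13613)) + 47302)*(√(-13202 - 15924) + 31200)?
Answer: 1686984000 + 54070*I*√29126 ≈ 1.687e+9 + 9.2278e+6*I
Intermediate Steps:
((-6845 - 1*(-13613)) + 47302)*(√(-13202 - 15924) + 31200) = ((-6845 + 13613) + 47302)*(√(-29126) + 31200) = (6768 + 47302)*(I*√29126 + 31200) = 54070*(31200 + I*√29126) = 1686984000 + 54070*I*√29126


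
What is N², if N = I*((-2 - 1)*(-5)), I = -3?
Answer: 2025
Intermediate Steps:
N = -45 (N = -3*(-2 - 1)*(-5) = -(-9)*(-5) = -3*15 = -45)
N² = (-45)² = 2025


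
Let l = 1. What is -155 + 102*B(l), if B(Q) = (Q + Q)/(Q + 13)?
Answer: -983/7 ≈ -140.43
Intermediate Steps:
B(Q) = 2*Q/(13 + Q) (B(Q) = (2*Q)/(13 + Q) = 2*Q/(13 + Q))
-155 + 102*B(l) = -155 + 102*(2*1/(13 + 1)) = -155 + 102*(2*1/14) = -155 + 102*(2*1*(1/14)) = -155 + 102*(⅐) = -155 + 102/7 = -983/7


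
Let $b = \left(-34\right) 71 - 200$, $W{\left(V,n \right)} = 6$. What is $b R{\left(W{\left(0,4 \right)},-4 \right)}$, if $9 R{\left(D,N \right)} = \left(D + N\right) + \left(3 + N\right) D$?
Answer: $\frac{10456}{9} \approx 1161.8$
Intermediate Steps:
$R{\left(D,N \right)} = \frac{D}{9} + \frac{N}{9} + \frac{D \left(3 + N\right)}{9}$ ($R{\left(D,N \right)} = \frac{\left(D + N\right) + \left(3 + N\right) D}{9} = \frac{\left(D + N\right) + D \left(3 + N\right)}{9} = \frac{D + N + D \left(3 + N\right)}{9} = \frac{D}{9} + \frac{N}{9} + \frac{D \left(3 + N\right)}{9}$)
$b = -2614$ ($b = -2414 - 200 = -2614$)
$b R{\left(W{\left(0,4 \right)},-4 \right)} = - 2614 \left(\frac{1}{9} \left(-4\right) + \frac{4}{9} \cdot 6 + \frac{1}{9} \cdot 6 \left(-4\right)\right) = - 2614 \left(- \frac{4}{9} + \frac{8}{3} - \frac{8}{3}\right) = \left(-2614\right) \left(- \frac{4}{9}\right) = \frac{10456}{9}$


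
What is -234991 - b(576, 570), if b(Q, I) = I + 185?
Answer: -235746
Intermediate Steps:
b(Q, I) = 185 + I
-234991 - b(576, 570) = -234991 - (185 + 570) = -234991 - 1*755 = -234991 - 755 = -235746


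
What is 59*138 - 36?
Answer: 8106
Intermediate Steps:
59*138 - 36 = 8142 - 36 = 8106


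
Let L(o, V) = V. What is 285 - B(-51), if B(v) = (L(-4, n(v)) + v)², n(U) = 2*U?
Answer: -23124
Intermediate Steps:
B(v) = 9*v² (B(v) = (2*v + v)² = (3*v)² = 9*v²)
285 - B(-51) = 285 - 9*(-51)² = 285 - 9*2601 = 285 - 1*23409 = 285 - 23409 = -23124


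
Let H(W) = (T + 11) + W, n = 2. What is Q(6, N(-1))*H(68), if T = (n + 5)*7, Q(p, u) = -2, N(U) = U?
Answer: -256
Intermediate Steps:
T = 49 (T = (2 + 5)*7 = 7*7 = 49)
H(W) = 60 + W (H(W) = (49 + 11) + W = 60 + W)
Q(6, N(-1))*H(68) = -2*(60 + 68) = -2*128 = -256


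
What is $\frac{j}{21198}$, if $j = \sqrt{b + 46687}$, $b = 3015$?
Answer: $\frac{\sqrt{49702}}{21198} \approx 0.010517$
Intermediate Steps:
$j = \sqrt{49702}$ ($j = \sqrt{3015 + 46687} = \sqrt{49702} \approx 222.94$)
$\frac{j}{21198} = \frac{\sqrt{49702}}{21198}$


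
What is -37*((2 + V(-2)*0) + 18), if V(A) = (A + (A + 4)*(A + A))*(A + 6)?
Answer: -740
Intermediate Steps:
V(A) = (6 + A)*(A + 2*A*(4 + A)) (V(A) = (A + (4 + A)*(2*A))*(6 + A) = (A + 2*A*(4 + A))*(6 + A) = (6 + A)*(A + 2*A*(4 + A)))
-37*((2 + V(-2)*0) + 18) = -37*((2 - 2*(54 + 2*(-2)² + 21*(-2))*0) + 18) = -37*((2 - 2*(54 + 2*4 - 42)*0) + 18) = -37*((2 - 2*(54 + 8 - 42)*0) + 18) = -37*((2 - 2*20*0) + 18) = -37*((2 - 40*0) + 18) = -37*((2 + 0) + 18) = -37*(2 + 18) = -37*20 = -740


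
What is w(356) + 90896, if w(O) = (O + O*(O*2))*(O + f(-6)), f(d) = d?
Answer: 88930696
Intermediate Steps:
w(O) = (-6 + O)*(O + 2*O²) (w(O) = (O + O*(O*2))*(O - 6) = (O + O*(2*O))*(-6 + O) = (O + 2*O²)*(-6 + O) = (-6 + O)*(O + 2*O²))
w(356) + 90896 = 356*(-6 - 11*356 + 2*356²) + 90896 = 356*(-6 - 3916 + 2*126736) + 90896 = 356*(-6 - 3916 + 253472) + 90896 = 356*249550 + 90896 = 88839800 + 90896 = 88930696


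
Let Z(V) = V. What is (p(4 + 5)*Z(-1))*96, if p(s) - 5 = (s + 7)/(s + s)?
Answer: -1696/3 ≈ -565.33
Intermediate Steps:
p(s) = 5 + (7 + s)/(2*s) (p(s) = 5 + (s + 7)/(s + s) = 5 + (7 + s)/((2*s)) = 5 + (7 + s)*(1/(2*s)) = 5 + (7 + s)/(2*s))
(p(4 + 5)*Z(-1))*96 = (((7 + 11*(4 + 5))/(2*(4 + 5)))*(-1))*96 = (((½)*(7 + 11*9)/9)*(-1))*96 = (((½)*(⅑)*(7 + 99))*(-1))*96 = (((½)*(⅑)*106)*(-1))*96 = ((53/9)*(-1))*96 = -53/9*96 = -1696/3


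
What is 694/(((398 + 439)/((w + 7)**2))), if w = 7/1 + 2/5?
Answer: 133248/775 ≈ 171.93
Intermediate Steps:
w = 37/5 (w = 7*1 + 2*(1/5) = 7 + 2/5 = 37/5 ≈ 7.4000)
694/(((398 + 439)/((w + 7)**2))) = 694/(((398 + 439)/((37/5 + 7)**2))) = 694/((837/((72/5)**2))) = 694/((837/(5184/25))) = 694/((837*(25/5184))) = 694/(775/192) = 694*(192/775) = 133248/775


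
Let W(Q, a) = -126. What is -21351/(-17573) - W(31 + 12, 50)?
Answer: 2235549/17573 ≈ 127.21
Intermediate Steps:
-21351/(-17573) - W(31 + 12, 50) = -21351/(-17573) - 1*(-126) = -21351*(-1/17573) + 126 = 21351/17573 + 126 = 2235549/17573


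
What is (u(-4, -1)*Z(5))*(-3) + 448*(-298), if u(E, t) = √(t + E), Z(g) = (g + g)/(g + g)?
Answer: -133504 - 3*I*√5 ≈ -1.335e+5 - 6.7082*I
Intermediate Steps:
Z(g) = 1 (Z(g) = (2*g)/((2*g)) = (2*g)*(1/(2*g)) = 1)
u(E, t) = √(E + t)
(u(-4, -1)*Z(5))*(-3) + 448*(-298) = (√(-4 - 1)*1)*(-3) + 448*(-298) = (√(-5)*1)*(-3) - 133504 = ((I*√5)*1)*(-3) - 133504 = (I*√5)*(-3) - 133504 = -3*I*√5 - 133504 = -133504 - 3*I*√5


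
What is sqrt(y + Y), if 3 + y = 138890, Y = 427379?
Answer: sqrt(566266) ≈ 752.51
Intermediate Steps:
y = 138887 (y = -3 + 138890 = 138887)
sqrt(y + Y) = sqrt(138887 + 427379) = sqrt(566266)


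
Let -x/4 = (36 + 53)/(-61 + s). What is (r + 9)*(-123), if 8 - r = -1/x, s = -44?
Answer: -757311/356 ≈ -2127.3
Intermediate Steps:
x = 356/105 (x = -4*(36 + 53)/(-61 - 44) = -356/(-105) = -356*(-1)/105 = -4*(-89/105) = 356/105 ≈ 3.3905)
r = 2953/356 (r = 8 - (-1)/356/105 = 8 - (-1)*105/356 = 8 - 1*(-105/356) = 8 + 105/356 = 2953/356 ≈ 8.2949)
(r + 9)*(-123) = (2953/356 + 9)*(-123) = (6157/356)*(-123) = -757311/356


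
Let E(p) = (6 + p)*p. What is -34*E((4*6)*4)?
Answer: -332928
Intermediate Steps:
E(p) = p*(6 + p)
-34*E((4*6)*4) = -34*(4*6)*4*(6 + (4*6)*4) = -34*24*4*(6 + 24*4) = -3264*(6 + 96) = -3264*102 = -34*9792 = -332928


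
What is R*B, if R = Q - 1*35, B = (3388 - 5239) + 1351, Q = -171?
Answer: 103000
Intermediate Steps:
B = -500 (B = -1851 + 1351 = -500)
R = -206 (R = -171 - 1*35 = -171 - 35 = -206)
R*B = -206*(-500) = 103000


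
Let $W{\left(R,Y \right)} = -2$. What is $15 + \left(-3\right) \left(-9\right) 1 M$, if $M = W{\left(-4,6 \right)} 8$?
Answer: $-417$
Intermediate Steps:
$M = -16$ ($M = \left(-2\right) 8 = -16$)
$15 + \left(-3\right) \left(-9\right) 1 M = 15 + \left(-3\right) \left(-9\right) 1 \left(-16\right) = 15 + 27 \cdot 1 \left(-16\right) = 15 + 27 \left(-16\right) = 15 - 432 = -417$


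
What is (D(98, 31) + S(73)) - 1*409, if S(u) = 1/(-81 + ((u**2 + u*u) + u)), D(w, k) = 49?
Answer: -3833999/10650 ≈ -360.00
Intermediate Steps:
S(u) = 1/(-81 + u + 2*u**2) (S(u) = 1/(-81 + ((u**2 + u**2) + u)) = 1/(-81 + (2*u**2 + u)) = 1/(-81 + (u + 2*u**2)) = 1/(-81 + u + 2*u**2))
(D(98, 31) + S(73)) - 1*409 = (49 + 1/(-81 + 73 + 2*73**2)) - 1*409 = (49 + 1/(-81 + 73 + 2*5329)) - 409 = (49 + 1/(-81 + 73 + 10658)) - 409 = (49 + 1/10650) - 409 = 521851/10650 - 409 = -3833999/10650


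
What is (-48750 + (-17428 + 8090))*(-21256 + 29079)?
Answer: -454422424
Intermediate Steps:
(-48750 + (-17428 + 8090))*(-21256 + 29079) = (-48750 - 9338)*7823 = -58088*7823 = -454422424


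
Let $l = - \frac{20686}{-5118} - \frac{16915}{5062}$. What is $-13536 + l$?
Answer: $- \frac{175331643907}{12953658} \approx -13535.0$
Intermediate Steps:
$l = \frac{9070781}{12953658}$ ($l = \left(-20686\right) \left(- \frac{1}{5118}\right) - \frac{16915}{5062} = \frac{10343}{2559} - \frac{16915}{5062} = \frac{9070781}{12953658} \approx 0.70025$)
$-13536 + l = -13536 + \frac{9070781}{12953658} = - \frac{175331643907}{12953658}$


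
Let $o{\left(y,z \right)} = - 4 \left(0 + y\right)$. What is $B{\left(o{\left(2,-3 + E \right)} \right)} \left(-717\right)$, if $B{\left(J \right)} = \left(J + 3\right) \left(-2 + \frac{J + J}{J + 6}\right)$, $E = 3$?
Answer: $21510$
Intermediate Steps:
$o{\left(y,z \right)} = - 4 y$
$B{\left(J \right)} = \left(-2 + \frac{2 J}{6 + J}\right) \left(3 + J\right)$ ($B{\left(J \right)} = \left(3 + J\right) \left(-2 + \frac{2 J}{6 + J}\right) = \left(-2 + \frac{2 J}{6 + J}\right) \left(3 + J\right)$)
$B{\left(o{\left(2,-3 + E \right)} \right)} \left(-717\right) = \frac{12 \left(-3 - \left(-4\right) 2\right)}{6 - 8} \left(-717\right) = \frac{12 \left(-3 - -8\right)}{6 - 8} \left(-717\right) = \frac{12 \left(-3 + 8\right)}{-2} \left(-717\right) = 12 \left(- \frac{1}{2}\right) 5 \left(-717\right) = \left(-30\right) \left(-717\right) = 21510$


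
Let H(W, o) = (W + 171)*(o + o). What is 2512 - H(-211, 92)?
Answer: 9872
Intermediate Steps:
H(W, o) = 2*o*(171 + W) (H(W, o) = (171 + W)*(2*o) = 2*o*(171 + W))
2512 - H(-211, 92) = 2512 - 2*92*(171 - 211) = 2512 - 2*92*(-40) = 2512 - 1*(-7360) = 2512 + 7360 = 9872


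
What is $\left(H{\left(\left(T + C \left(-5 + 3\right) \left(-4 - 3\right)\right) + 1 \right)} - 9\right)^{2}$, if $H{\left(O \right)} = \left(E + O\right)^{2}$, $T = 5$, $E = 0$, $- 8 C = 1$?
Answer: $\frac{21025}{256} \approx 82.129$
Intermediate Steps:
$C = - \frac{1}{8}$ ($C = \left(- \frac{1}{8}\right) 1 = - \frac{1}{8} \approx -0.125$)
$H{\left(O \right)} = O^{2}$ ($H{\left(O \right)} = \left(0 + O\right)^{2} = O^{2}$)
$\left(H{\left(\left(T + C \left(-5 + 3\right) \left(-4 - 3\right)\right) + 1 \right)} - 9\right)^{2} = \left(\left(\left(5 - \frac{\left(-5 + 3\right) \left(-4 - 3\right)}{8}\right) + 1\right)^{2} - 9\right)^{2} = \left(\left(\left(5 - \frac{\left(-2\right) \left(-7\right)}{8}\right) + 1\right)^{2} - 9\right)^{2} = \left(\left(\left(5 - \frac{7}{4}\right) + 1\right)^{2} - 9\right)^{2} = \left(\left(\frac{13}{4} + 1\right)^{2} - 9\right)^{2} = \left(\left(\frac{17}{4}\right)^{2} - 9\right)^{2} = \left(\frac{289}{16} - 9\right)^{2} = \left(\frac{145}{16}\right)^{2} = \frac{21025}{256}$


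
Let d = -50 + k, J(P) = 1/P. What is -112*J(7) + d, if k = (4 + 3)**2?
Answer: -17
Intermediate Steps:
k = 49 (k = 7**2 = 49)
d = -1 (d = -50 + 49 = -1)
-112*J(7) + d = -112/7 - 1 = -112*1/7 - 1 = -16 - 1 = -17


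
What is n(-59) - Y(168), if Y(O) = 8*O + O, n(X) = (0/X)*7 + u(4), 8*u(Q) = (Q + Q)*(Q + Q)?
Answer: -1504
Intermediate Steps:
u(Q) = Q²/2 (u(Q) = ((Q + Q)*(Q + Q))/8 = ((2*Q)*(2*Q))/8 = (4*Q²)/8 = Q²/2)
n(X) = 8 (n(X) = (0/X)*7 + (½)*4² = 0*7 + (½)*16 = 0 + 8 = 8)
Y(O) = 9*O
n(-59) - Y(168) = 8 - 9*168 = 8 - 1*1512 = 8 - 1512 = -1504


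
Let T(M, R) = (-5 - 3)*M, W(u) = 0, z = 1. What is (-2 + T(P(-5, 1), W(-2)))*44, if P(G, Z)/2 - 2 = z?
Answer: -2200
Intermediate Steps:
P(G, Z) = 6 (P(G, Z) = 4 + 2*1 = 4 + 2 = 6)
T(M, R) = -8*M
(-2 + T(P(-5, 1), W(-2)))*44 = (-2 - 8*6)*44 = (-2 - 48)*44 = -50*44 = -2200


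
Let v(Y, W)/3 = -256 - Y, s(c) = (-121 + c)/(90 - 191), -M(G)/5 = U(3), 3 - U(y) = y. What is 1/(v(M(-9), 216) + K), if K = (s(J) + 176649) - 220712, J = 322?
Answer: -101/4528132 ≈ -2.2305e-5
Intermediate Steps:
U(y) = 3 - y
M(G) = 0 (M(G) = -5*(3 - 1*3) = -5*(3 - 3) = -5*0 = 0)
s(c) = 121/101 - c/101 (s(c) = (-121 + c)/(-101) = (-121 + c)*(-1/101) = 121/101 - c/101)
v(Y, W) = -768 - 3*Y (v(Y, W) = 3*(-256 - Y) = -768 - 3*Y)
K = -4450564/101 (K = ((121/101 - 1/101*322) + 176649) - 220712 = ((121/101 - 322/101) + 176649) - 220712 = (-201/101 + 176649) - 220712 = 17841348/101 - 220712 = -4450564/101 ≈ -44065.)
1/(v(M(-9), 216) + K) = 1/((-768 - 3*0) - 4450564/101) = 1/((-768 + 0) - 4450564/101) = 1/(-768 - 4450564/101) = 1/(-4528132/101) = -101/4528132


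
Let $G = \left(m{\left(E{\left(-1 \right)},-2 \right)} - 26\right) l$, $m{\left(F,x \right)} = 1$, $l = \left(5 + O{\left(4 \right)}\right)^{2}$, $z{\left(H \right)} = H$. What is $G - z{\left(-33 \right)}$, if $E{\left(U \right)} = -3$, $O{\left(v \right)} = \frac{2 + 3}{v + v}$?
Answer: $- \frac{48513}{64} \approx -758.02$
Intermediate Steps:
$O{\left(v \right)} = \frac{5}{2 v}$
$l = \frac{2025}{64}$ ($l = \left(5 + \frac{5}{2 \cdot 4}\right)^{2} = \left(5 + \frac{5}{2} \cdot \frac{1}{4}\right)^{2} = \left(5 + \frac{5}{8}\right)^{2} = \left(\frac{45}{8}\right)^{2} = \frac{2025}{64} \approx 31.641$)
$G = - \frac{50625}{64}$ ($G = \left(1 - 26\right) \frac{2025}{64} = \left(-25\right) \frac{2025}{64} = - \frac{50625}{64} \approx -791.02$)
$G - z{\left(-33 \right)} = - \frac{50625}{64} - -33 = - \frac{50625}{64} + 33 = - \frac{48513}{64}$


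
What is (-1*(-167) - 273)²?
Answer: 11236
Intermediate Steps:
(-1*(-167) - 273)² = (167 - 273)² = (-106)² = 11236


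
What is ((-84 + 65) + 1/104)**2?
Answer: 3900625/10816 ≈ 360.63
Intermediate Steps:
((-84 + 65) + 1/104)**2 = (-19 + 1/104)**2 = (-1975/104)**2 = 3900625/10816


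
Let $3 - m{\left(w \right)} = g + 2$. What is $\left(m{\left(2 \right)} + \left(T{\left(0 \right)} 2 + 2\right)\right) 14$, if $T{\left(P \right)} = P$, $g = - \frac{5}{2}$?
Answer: $77$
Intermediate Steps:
$g = - \frac{5}{2}$ ($g = \left(-5\right) \frac{1}{2} = - \frac{5}{2} \approx -2.5$)
$m{\left(w \right)} = \frac{7}{2}$ ($m{\left(w \right)} = 3 - \left(- \frac{5}{2} + 2\right) = 3 - - \frac{1}{2} = 3 + \frac{1}{2} = \frac{7}{2}$)
$\left(m{\left(2 \right)} + \left(T{\left(0 \right)} 2 + 2\right)\right) 14 = \left(\frac{7}{2} + \left(0 \cdot 2 + 2\right)\right) 14 = \left(\frac{7}{2} + \left(0 + 2\right)\right) 14 = \left(\frac{7}{2} + 2\right) 14 = \frac{11}{2} \cdot 14 = 77$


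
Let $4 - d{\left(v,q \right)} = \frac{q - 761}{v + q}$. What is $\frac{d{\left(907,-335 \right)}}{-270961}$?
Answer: $- \frac{846}{38747423} \approx -2.1834 \cdot 10^{-5}$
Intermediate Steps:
$d{\left(v,q \right)} = 4 - \frac{-761 + q}{q + v}$ ($d{\left(v,q \right)} = 4 - \frac{q - 761}{v + q} = 4 - \frac{-761 + q}{q + v}$)
$\frac{d{\left(907,-335 \right)}}{-270961} = \frac{\frac{1}{-335 + 907} \left(761 + 3 \left(-335\right) + 4 \cdot 907\right)}{-270961} = \frac{761 - 1005 + 3628}{572} \left(- \frac{1}{270961}\right) = \frac{1}{572} \cdot 3384 \left(- \frac{1}{270961}\right) = \frac{846}{143} \left(- \frac{1}{270961}\right) = - \frac{846}{38747423}$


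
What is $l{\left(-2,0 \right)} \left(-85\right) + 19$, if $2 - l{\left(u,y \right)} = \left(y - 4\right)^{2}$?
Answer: $1209$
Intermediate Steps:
$l{\left(u,y \right)} = 2 - \left(-4 + y\right)^{2}$ ($l{\left(u,y \right)} = 2 - \left(y - 4\right)^{2} = 2 - \left(-4 + y\right)^{2}$)
$l{\left(-2,0 \right)} \left(-85\right) + 19 = \left(2 - \left(-4 + 0\right)^{2}\right) \left(-85\right) + 19 = \left(2 - \left(-4\right)^{2}\right) \left(-85\right) + 19 = \left(2 - 16\right) \left(-85\right) + 19 = \left(-14\right) \left(-85\right) + 19 = 1190 + 19 = 1209$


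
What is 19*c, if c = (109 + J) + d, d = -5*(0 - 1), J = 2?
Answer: 2204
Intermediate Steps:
d = 5 (d = -5*(-1) = 5)
c = 116 (c = (109 + 2) + 5 = 111 + 5 = 116)
19*c = 19*116 = 2204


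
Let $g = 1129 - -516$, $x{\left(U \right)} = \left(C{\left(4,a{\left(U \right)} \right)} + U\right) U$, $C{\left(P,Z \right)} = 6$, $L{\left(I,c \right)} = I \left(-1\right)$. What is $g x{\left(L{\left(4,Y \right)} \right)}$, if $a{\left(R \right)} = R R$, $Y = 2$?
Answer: $-13160$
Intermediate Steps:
$L{\left(I,c \right)} = - I$
$a{\left(R \right)} = R^{2}$
$x{\left(U \right)} = U \left(6 + U\right)$ ($x{\left(U \right)} = \left(6 + U\right) U = U \left(6 + U\right)$)
$g = 1645$ ($g = 1129 + 516 = 1645$)
$g x{\left(L{\left(4,Y \right)} \right)} = 1645 \left(-1\right) 4 \left(6 - 4\right) = 1645 \left(- 4 \left(6 - 4\right)\right) = 1645 \left(\left(-4\right) 2\right) = 1645 \left(-8\right) = -13160$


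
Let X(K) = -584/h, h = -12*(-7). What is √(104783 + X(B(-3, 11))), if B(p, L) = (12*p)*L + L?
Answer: √46206237/21 ≈ 323.69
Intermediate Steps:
h = 84
B(p, L) = L + 12*L*p (B(p, L) = 12*L*p + L = L + 12*L*p)
X(K) = -146/21 (X(K) = -584/84 = -584*1/84 = -146/21)
√(104783 + X(B(-3, 11))) = √(104783 - 146/21) = √(2200297/21) = √46206237/21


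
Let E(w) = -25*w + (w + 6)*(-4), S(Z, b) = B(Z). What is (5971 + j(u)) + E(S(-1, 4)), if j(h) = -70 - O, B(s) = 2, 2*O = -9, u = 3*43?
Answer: 11647/2 ≈ 5823.5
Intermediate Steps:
u = 129
O = -9/2 (O = (½)*(-9) = -9/2 ≈ -4.5000)
S(Z, b) = 2
j(h) = -131/2 (j(h) = -70 - 1*(-9/2) = -70 + 9/2 = -131/2)
E(w) = -24 - 29*w (E(w) = -25*w + (6 + w)*(-4) = -25*w + (-24 - 4*w) = -24 - 29*w)
(5971 + j(u)) + E(S(-1, 4)) = (5971 - 131/2) + (-24 - 29*2) = 11811/2 + (-24 - 58) = 11811/2 - 82 = 11647/2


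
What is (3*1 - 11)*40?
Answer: -320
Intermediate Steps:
(3*1 - 11)*40 = (3 - 11)*40 = -8*40 = -320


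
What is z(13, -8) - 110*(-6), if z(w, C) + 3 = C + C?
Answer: 641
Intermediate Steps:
z(w, C) = -3 + 2*C (z(w, C) = -3 + (C + C) = -3 + 2*C)
z(13, -8) - 110*(-6) = (-3 + 2*(-8)) - 110*(-6) = (-3 - 16) + 660 = -19 + 660 = 641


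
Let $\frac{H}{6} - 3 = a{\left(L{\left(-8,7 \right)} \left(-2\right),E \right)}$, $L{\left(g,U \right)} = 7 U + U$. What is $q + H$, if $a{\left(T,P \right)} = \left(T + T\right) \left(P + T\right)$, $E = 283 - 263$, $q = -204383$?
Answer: $-80717$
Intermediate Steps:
$L{\left(g,U \right)} = 8 U$
$E = 20$ ($E = 283 - 263 = 20$)
$a{\left(T,P \right)} = 2 T \left(P + T\right)$
$H = 123666$ ($H = 18 + 6 \cdot 2 \cdot 8 \cdot 7 \left(-2\right) \left(20 + 8 \cdot 7 \left(-2\right)\right) = 18 + 6 \cdot 2 \cdot 56 \left(-2\right) \left(20 + 56 \left(-2\right)\right) = 18 + 6 \cdot 2 \left(-112\right) \left(20 - 112\right) = 18 + 6 \cdot 2 \left(-112\right) \left(-92\right) = 18 + 6 \cdot 20608 = 18 + 123648 = 123666$)
$q + H = -204383 + 123666 = -80717$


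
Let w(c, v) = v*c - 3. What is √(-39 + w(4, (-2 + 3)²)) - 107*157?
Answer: -16799 + I*√38 ≈ -16799.0 + 6.1644*I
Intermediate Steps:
w(c, v) = -3 + c*v (w(c, v) = c*v - 3 = -3 + c*v)
√(-39 + w(4, (-2 + 3)²)) - 107*157 = √(-39 + (-3 + 4*(-2 + 3)²)) - 107*157 = √(-39 + (-3 + 4*1²)) - 16799 = √(-39 + (-3 + 4*1)) - 16799 = √(-39 + (-3 + 4)) - 16799 = √(-39 + 1) - 16799 = √(-38) - 16799 = I*√38 - 16799 = -16799 + I*√38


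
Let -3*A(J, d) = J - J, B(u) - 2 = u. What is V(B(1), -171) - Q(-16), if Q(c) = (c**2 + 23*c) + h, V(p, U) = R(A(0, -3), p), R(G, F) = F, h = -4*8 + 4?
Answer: 143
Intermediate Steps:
h = -28 (h = -32 + 4 = -28)
B(u) = 2 + u
A(J, d) = 0 (A(J, d) = -(J - J)/3 = -1/3*0 = 0)
V(p, U) = p
Q(c) = -28 + c**2 + 23*c (Q(c) = (c**2 + 23*c) - 28 = -28 + c**2 + 23*c)
V(B(1), -171) - Q(-16) = (2 + 1) - (-28 + (-16)**2 + 23*(-16)) = 3 - (-28 + 256 - 368) = 3 - 1*(-140) = 3 + 140 = 143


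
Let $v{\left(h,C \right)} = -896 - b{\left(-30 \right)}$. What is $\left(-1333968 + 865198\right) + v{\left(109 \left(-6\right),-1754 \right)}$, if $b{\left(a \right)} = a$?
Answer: $-469636$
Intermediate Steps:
$v{\left(h,C \right)} = -866$ ($v{\left(h,C \right)} = -896 - -30 = -896 + 30 = -866$)
$\left(-1333968 + 865198\right) + v{\left(109 \left(-6\right),-1754 \right)} = \left(-1333968 + 865198\right) - 866 = -468770 - 866 = -469636$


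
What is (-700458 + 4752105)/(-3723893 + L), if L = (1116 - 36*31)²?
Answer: -4051647/3723893 ≈ -1.0880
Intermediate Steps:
L = 0 (L = (1116 - 1116)² = 0² = 0)
(-700458 + 4752105)/(-3723893 + L) = (-700458 + 4752105)/(-3723893 + 0) = 4051647/(-3723893) = 4051647*(-1/3723893) = -4051647/3723893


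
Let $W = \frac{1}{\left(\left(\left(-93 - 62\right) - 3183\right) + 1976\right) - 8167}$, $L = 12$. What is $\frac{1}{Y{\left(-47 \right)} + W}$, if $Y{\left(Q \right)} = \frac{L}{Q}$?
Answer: $- \frac{447863}{114395} \approx -3.9151$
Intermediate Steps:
$Y{\left(Q \right)} = \frac{12}{Q}$
$W = - \frac{1}{9529}$ ($W = \frac{1}{\left(\left(-155 - 3183\right) + 1976\right) - 8167} = \frac{1}{\left(-3338 + 1976\right) - 8167} = \frac{1}{-1362 - 8167} = \frac{1}{-9529} = - \frac{1}{9529} \approx -0.00010494$)
$\frac{1}{Y{\left(-47 \right)} + W} = \frac{1}{\frac{12}{-47} - \frac{1}{9529}} = \frac{1}{12 \left(- \frac{1}{47}\right) - \frac{1}{9529}} = \frac{1}{- \frac{12}{47} - \frac{1}{9529}} = \frac{1}{- \frac{114395}{447863}} = - \frac{447863}{114395}$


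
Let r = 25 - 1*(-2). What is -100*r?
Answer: -2700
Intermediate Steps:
r = 27 (r = 25 + 2 = 27)
-100*r = -100*27 = -2700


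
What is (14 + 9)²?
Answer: 529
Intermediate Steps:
(14 + 9)² = 23² = 529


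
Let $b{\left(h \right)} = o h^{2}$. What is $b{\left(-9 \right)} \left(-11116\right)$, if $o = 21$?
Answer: $-18908316$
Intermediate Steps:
$b{\left(h \right)} = 21 h^{2}$
$b{\left(-9 \right)} \left(-11116\right) = 21 \left(-9\right)^{2} \left(-11116\right) = 21 \cdot 81 \left(-11116\right) = 1701 \left(-11116\right) = -18908316$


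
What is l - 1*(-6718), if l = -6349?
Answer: 369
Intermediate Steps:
l - 1*(-6718) = -6349 - 1*(-6718) = -6349 + 6718 = 369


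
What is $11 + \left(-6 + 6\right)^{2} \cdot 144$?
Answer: $11$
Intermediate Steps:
$11 + \left(-6 + 6\right)^{2} \cdot 144 = 11 + 0^{2} \cdot 144 = 11 + 0 \cdot 144 = 11 + 0 = 11$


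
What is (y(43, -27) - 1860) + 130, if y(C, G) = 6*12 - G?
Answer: -1631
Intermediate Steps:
y(C, G) = 72 - G
(y(43, -27) - 1860) + 130 = ((72 - 1*(-27)) - 1860) + 130 = ((72 + 27) - 1860) + 130 = (99 - 1860) + 130 = -1761 + 130 = -1631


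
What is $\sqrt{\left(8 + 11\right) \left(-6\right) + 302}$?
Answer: $2 \sqrt{47} \approx 13.711$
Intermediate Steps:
$\sqrt{\left(8 + 11\right) \left(-6\right) + 302} = \sqrt{19 \left(-6\right) + 302} = \sqrt{-114 + 302} = \sqrt{188} = 2 \sqrt{47}$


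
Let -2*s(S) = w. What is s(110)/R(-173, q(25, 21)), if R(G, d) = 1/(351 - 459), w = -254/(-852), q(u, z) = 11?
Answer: 1143/71 ≈ 16.099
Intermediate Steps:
w = 127/426 (w = -254*(-1/852) = 127/426 ≈ 0.29812)
R(G, d) = -1/108 (R(G, d) = 1/(-108) = -1/108)
s(S) = -127/852 (s(S) = -½*127/426 = -127/852)
s(110)/R(-173, q(25, 21)) = -127/(852*(-1/108)) = -127/852*(-108) = 1143/71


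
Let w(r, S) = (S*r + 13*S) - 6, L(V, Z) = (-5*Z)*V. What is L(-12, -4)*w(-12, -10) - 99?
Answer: 3741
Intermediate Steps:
L(V, Z) = -5*V*Z
w(r, S) = -6 + 13*S + S*r (w(r, S) = (13*S + S*r) - 6 = -6 + 13*S + S*r)
L(-12, -4)*w(-12, -10) - 99 = (-5*(-12)*(-4))*(-6 + 13*(-10) - 10*(-12)) - 99 = -240*(-6 - 130 + 120) - 99 = -240*(-16) - 99 = 3840 - 99 = 3741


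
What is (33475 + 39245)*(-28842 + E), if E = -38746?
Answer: -4914999360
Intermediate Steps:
(33475 + 39245)*(-28842 + E) = (33475 + 39245)*(-28842 - 38746) = 72720*(-67588) = -4914999360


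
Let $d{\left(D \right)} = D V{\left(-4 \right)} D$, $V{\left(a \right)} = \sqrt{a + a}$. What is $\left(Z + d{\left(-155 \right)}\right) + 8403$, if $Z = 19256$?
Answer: $27659 + 48050 i \sqrt{2} \approx 27659.0 + 67953.0 i$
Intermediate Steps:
$V{\left(a \right)} = \sqrt{2} \sqrt{a}$ ($V{\left(a \right)} = \sqrt{2 a} = \sqrt{2} \sqrt{a}$)
$d{\left(D \right)} = 2 i \sqrt{2} D^{2}$ ($d{\left(D \right)} = D \sqrt{2} \sqrt{-4} D = D \sqrt{2} \cdot 2 i D = D 2 i \sqrt{2} D = 2 i D \sqrt{2} D = 2 i \sqrt{2} D^{2}$)
$\left(Z + d{\left(-155 \right)}\right) + 8403 = \left(19256 + 2 i \sqrt{2} \left(-155\right)^{2}\right) + 8403 = \left(19256 + 2 i \sqrt{2} \cdot 24025\right) + 8403 = \left(19256 + 48050 i \sqrt{2}\right) + 8403 = 27659 + 48050 i \sqrt{2}$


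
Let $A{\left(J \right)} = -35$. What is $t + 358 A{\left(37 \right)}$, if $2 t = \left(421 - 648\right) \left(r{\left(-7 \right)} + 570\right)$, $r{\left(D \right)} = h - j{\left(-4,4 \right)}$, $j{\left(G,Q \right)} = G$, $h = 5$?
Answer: $- \frac{156493}{2} \approx -78247.0$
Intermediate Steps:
$r{\left(D \right)} = 9$ ($r{\left(D \right)} = 5 - -4 = 5 + 4 = 9$)
$t = - \frac{131433}{2}$ ($t = \frac{\left(421 - 648\right) \left(9 + 570\right)}{2} = \frac{\left(-227\right) 579}{2} = \frac{1}{2} \left(-131433\right) = - \frac{131433}{2} \approx -65717.0$)
$t + 358 A{\left(37 \right)} = - \frac{131433}{2} + 358 \left(-35\right) = - \frac{131433}{2} - 12530 = - \frac{156493}{2}$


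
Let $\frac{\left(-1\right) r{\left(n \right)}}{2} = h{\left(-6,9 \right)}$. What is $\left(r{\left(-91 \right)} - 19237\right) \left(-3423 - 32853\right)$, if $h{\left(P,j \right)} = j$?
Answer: $698494380$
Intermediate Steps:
$r{\left(n \right)} = -18$ ($r{\left(n \right)} = \left(-2\right) 9 = -18$)
$\left(r{\left(-91 \right)} - 19237\right) \left(-3423 - 32853\right) = \left(-18 - 19237\right) \left(-3423 - 32853\right) = - 19255 \left(-3423 - 32853\right) = \left(-19255\right) \left(-36276\right) = 698494380$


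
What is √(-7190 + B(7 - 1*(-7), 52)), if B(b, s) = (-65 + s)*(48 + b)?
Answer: 2*I*√1999 ≈ 89.42*I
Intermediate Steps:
√(-7190 + B(7 - 1*(-7), 52)) = √(-7190 + (-3120 - 65*(7 - 1*(-7)) + 48*52 + (7 - 1*(-7))*52)) = √(-7190 + (-3120 - 65*(7 + 7) + 2496 + (7 + 7)*52)) = √(-7190 + (-3120 - 65*14 + 2496 + 14*52)) = √(-7190 + (-3120 - 910 + 2496 + 728)) = √(-7190 - 806) = √(-7996) = 2*I*√1999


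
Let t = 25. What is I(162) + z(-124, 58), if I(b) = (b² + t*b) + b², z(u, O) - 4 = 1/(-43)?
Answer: 2431305/43 ≈ 56542.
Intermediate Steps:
z(u, O) = 171/43 (z(u, O) = 4 + 1/(-43) = 4 - 1/43 = 171/43)
I(b) = 2*b² + 25*b (I(b) = (b² + 25*b) + b² = 2*b² + 25*b)
I(162) + z(-124, 58) = 162*(25 + 2*162) + 171/43 = 162*(25 + 324) + 171/43 = 162*349 + 171/43 = 56538 + 171/43 = 2431305/43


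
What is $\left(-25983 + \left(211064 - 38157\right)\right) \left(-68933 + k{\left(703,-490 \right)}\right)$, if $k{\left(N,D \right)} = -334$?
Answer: $-10176984708$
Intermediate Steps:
$\left(-25983 + \left(211064 - 38157\right)\right) \left(-68933 + k{\left(703,-490 \right)}\right) = \left(-25983 + \left(211064 - 38157\right)\right) \left(-68933 - 334\right) = \left(-25983 + 172907\right) \left(-69267\right) = 146924 \left(-69267\right) = -10176984708$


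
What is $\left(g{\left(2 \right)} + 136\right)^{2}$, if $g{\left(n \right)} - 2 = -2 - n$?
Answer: $17956$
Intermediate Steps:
$g{\left(n \right)} = - n$ ($g{\left(n \right)} = 2 - \left(2 + n\right) = - n$)
$\left(g{\left(2 \right)} + 136\right)^{2} = \left(\left(-1\right) 2 + 136\right)^{2} = \left(-2 + 136\right)^{2} = 134^{2} = 17956$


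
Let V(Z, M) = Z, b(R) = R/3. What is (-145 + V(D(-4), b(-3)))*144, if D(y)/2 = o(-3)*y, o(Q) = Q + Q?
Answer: -13968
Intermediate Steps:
o(Q) = 2*Q
D(y) = -12*y (D(y) = 2*((2*(-3))*y) = 2*(-6*y) = -12*y)
b(R) = R/3 (b(R) = R*(⅓) = R/3)
(-145 + V(D(-4), b(-3)))*144 = (-145 - 12*(-4))*144 = (-145 + 48)*144 = -97*144 = -13968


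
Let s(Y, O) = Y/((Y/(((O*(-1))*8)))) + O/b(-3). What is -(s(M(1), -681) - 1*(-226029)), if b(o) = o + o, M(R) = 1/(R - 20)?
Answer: -463181/2 ≈ -2.3159e+5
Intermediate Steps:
M(R) = 1/(-20 + R)
b(o) = 2*o
s(Y, O) = -49*O/6 (s(Y, O) = Y/((Y/(((O*(-1))*8)))) + O/((2*(-3))) = Y/((Y/((-O*8)))) + O/(-6) = Y/((Y/((-8*O)))) + O*(-⅙) = Y/((Y*(-1/(8*O)))) - O/6 = Y/((-Y/(8*O))) - O/6 = Y*(-8*O/Y) - O/6 = -8*O - O/6 = -49*O/6)
-(s(M(1), -681) - 1*(-226029)) = -(-49/6*(-681) - 1*(-226029)) = -(11123/2 + 226029) = -1*463181/2 = -463181/2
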